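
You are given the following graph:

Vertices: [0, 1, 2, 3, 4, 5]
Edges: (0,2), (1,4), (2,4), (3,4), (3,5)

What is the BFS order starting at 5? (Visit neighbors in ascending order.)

BFS from vertex 5 (neighbors processed in ascending order):
Visit order: 5, 3, 4, 1, 2, 0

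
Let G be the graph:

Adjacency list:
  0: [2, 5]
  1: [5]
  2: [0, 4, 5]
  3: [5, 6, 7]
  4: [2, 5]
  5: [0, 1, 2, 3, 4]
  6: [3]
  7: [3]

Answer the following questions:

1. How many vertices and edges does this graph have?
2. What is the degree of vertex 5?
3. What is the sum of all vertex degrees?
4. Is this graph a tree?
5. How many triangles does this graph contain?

Count: 8 vertices, 9 edges.
Vertex 5 has neighbors [0, 1, 2, 3, 4], degree = 5.
Handshaking lemma: 2 * 9 = 18.
A tree on 8 vertices has 7 edges. This graph has 9 edges (2 extra). Not a tree.
Number of triangles = 2.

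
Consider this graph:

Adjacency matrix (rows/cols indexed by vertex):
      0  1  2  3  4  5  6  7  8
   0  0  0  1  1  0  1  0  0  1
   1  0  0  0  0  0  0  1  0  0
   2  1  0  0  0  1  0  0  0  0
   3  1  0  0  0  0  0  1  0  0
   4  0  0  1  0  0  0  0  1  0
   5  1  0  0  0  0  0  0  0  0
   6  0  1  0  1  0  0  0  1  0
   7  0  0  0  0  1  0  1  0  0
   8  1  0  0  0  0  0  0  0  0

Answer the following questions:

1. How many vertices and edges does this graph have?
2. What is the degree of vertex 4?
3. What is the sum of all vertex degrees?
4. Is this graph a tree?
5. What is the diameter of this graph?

Count: 9 vertices, 9 edges.
Vertex 4 has neighbors [2, 7], degree = 2.
Handshaking lemma: 2 * 9 = 18.
A tree on 9 vertices has 8 edges. This graph has 9 edges (1 extra). Not a tree.
Diameter (longest shortest path) = 4.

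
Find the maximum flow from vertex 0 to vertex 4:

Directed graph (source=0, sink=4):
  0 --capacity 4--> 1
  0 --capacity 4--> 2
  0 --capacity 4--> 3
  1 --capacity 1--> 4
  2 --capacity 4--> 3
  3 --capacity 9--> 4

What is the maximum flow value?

Computing max flow:
  Flow on (0->1): 1/4
  Flow on (0->2): 4/4
  Flow on (0->3): 4/4
  Flow on (1->4): 1/1
  Flow on (2->3): 4/4
  Flow on (3->4): 8/9
Maximum flow = 9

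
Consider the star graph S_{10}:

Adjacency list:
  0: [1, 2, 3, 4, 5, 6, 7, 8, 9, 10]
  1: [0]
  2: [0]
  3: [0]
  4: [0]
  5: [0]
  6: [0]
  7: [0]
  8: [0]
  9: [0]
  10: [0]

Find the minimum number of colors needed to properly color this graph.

S_{10} has one hub adjacent to 10 leaves; leaves are pairwise non-adjacent.
Color the hub 0 and every leaf 1.
Chromatic number = 2.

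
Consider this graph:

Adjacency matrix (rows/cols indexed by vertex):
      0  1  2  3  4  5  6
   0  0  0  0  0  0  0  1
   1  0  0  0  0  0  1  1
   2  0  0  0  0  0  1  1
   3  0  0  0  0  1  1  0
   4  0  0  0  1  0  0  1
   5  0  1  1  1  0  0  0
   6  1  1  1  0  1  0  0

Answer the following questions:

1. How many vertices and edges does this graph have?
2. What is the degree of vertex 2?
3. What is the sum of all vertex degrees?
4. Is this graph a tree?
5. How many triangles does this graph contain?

Count: 7 vertices, 8 edges.
Vertex 2 has neighbors [5, 6], degree = 2.
Handshaking lemma: 2 * 8 = 16.
A tree on 7 vertices has 6 edges. This graph has 8 edges (2 extra). Not a tree.
Number of triangles = 0.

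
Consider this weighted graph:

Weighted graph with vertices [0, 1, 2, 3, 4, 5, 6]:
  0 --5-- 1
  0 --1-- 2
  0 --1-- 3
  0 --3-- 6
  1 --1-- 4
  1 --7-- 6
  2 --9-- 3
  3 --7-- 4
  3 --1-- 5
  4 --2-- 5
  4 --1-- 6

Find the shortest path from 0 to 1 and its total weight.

Using Dijkstra's algorithm from vertex 0:
Shortest path: 0 -> 1
Total weight: 5 = 5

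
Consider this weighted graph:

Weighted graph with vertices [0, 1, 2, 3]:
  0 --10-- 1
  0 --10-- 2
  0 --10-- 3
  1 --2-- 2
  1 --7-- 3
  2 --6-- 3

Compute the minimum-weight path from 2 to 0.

Using Dijkstra's algorithm from vertex 2:
Shortest path: 2 -> 0
Total weight: 10 = 10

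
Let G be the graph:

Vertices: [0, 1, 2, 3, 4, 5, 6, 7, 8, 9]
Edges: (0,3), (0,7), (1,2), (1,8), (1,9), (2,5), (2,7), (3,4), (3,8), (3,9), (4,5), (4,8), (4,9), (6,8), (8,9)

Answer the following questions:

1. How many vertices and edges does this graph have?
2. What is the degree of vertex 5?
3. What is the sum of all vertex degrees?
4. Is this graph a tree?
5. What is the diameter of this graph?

Count: 10 vertices, 15 edges.
Vertex 5 has neighbors [2, 4], degree = 2.
Handshaking lemma: 2 * 15 = 30.
A tree on 10 vertices has 9 edges. This graph has 15 edges (6 extra). Not a tree.
Diameter (longest shortest path) = 4.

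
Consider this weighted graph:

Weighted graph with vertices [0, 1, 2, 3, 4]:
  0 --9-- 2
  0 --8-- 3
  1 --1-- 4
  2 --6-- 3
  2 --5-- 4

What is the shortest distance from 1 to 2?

Using Dijkstra's algorithm from vertex 1:
Shortest path: 1 -> 4 -> 2
Total weight: 1 + 5 = 6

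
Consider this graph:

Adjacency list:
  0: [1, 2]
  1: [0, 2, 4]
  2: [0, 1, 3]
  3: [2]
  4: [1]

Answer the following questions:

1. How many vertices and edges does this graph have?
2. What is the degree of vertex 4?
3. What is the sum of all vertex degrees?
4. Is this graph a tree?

Count: 5 vertices, 5 edges.
Vertex 4 has neighbors [1], degree = 1.
Handshaking lemma: 2 * 5 = 10.
A tree on 5 vertices has 4 edges. This graph has 5 edges (1 extra). Not a tree.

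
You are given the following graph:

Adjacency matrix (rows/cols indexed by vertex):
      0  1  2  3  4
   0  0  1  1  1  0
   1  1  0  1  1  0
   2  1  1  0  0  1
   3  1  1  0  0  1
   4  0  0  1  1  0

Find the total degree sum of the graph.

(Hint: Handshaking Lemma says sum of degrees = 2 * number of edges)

Count edges: 7 edges.
By Handshaking Lemma: sum of degrees = 2 * 7 = 14.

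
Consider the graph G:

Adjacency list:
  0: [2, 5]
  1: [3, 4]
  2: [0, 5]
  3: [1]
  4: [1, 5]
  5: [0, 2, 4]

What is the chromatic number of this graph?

The graph has a maximum clique of size 3 (lower bound on chromatic number).
A valid 3-coloring: {0: 1, 1: 0, 2: 2, 3: 1, 4: 1, 5: 0}.
Chromatic number = 3.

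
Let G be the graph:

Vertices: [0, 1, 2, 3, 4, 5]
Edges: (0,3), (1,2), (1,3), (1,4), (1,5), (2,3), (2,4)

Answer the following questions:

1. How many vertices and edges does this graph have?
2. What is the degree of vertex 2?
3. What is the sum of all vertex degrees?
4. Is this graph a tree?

Count: 6 vertices, 7 edges.
Vertex 2 has neighbors [1, 3, 4], degree = 3.
Handshaking lemma: 2 * 7 = 14.
A tree on 6 vertices has 5 edges. This graph has 7 edges (2 extra). Not a tree.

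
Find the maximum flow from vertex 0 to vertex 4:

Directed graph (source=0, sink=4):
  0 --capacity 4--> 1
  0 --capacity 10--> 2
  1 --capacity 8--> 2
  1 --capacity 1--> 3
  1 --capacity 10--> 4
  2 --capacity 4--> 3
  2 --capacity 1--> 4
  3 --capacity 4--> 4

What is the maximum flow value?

Computing max flow:
  Flow on (0->1): 4/4
  Flow on (0->2): 5/10
  Flow on (1->4): 4/10
  Flow on (2->3): 4/4
  Flow on (2->4): 1/1
  Flow on (3->4): 4/4
Maximum flow = 9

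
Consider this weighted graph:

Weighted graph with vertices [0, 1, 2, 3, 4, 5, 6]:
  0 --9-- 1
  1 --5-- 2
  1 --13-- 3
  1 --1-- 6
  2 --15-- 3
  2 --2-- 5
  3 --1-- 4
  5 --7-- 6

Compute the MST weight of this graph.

Applying Kruskal's algorithm (sort edges by weight, add if no cycle):
  Add (1,6) w=1
  Add (3,4) w=1
  Add (2,5) w=2
  Add (1,2) w=5
  Skip (5,6) w=7 (creates cycle)
  Add (0,1) w=9
  Add (1,3) w=13
  Skip (2,3) w=15 (creates cycle)
MST weight = 31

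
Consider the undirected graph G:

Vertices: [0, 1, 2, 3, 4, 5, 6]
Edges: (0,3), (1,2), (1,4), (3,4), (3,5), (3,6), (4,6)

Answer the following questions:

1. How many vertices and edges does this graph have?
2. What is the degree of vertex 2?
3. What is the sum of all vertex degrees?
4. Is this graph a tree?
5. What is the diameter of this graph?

Count: 7 vertices, 7 edges.
Vertex 2 has neighbors [1], degree = 1.
Handshaking lemma: 2 * 7 = 14.
A tree on 7 vertices has 6 edges. This graph has 7 edges (1 extra). Not a tree.
Diameter (longest shortest path) = 4.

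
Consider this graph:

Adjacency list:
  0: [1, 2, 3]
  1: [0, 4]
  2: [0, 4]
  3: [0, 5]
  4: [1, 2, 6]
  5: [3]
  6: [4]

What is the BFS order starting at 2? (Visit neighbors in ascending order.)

BFS from vertex 2 (neighbors processed in ascending order):
Visit order: 2, 0, 4, 1, 3, 6, 5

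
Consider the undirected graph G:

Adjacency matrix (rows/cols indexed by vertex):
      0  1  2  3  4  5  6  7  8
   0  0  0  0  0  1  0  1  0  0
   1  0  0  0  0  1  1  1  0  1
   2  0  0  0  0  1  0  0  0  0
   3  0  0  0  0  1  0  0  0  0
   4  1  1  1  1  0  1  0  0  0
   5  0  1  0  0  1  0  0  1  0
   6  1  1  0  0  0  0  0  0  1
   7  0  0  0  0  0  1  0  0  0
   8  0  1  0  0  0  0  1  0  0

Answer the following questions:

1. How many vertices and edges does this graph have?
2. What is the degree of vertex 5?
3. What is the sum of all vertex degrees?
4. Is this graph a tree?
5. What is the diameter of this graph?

Count: 9 vertices, 11 edges.
Vertex 5 has neighbors [1, 4, 7], degree = 3.
Handshaking lemma: 2 * 11 = 22.
A tree on 9 vertices has 8 edges. This graph has 11 edges (3 extra). Not a tree.
Diameter (longest shortest path) = 3.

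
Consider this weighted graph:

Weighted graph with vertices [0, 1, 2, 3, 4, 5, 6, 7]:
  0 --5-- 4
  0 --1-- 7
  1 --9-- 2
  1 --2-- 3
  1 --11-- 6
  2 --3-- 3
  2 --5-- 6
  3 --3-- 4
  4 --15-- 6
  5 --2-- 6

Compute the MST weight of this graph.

Applying Kruskal's algorithm (sort edges by weight, add if no cycle):
  Add (0,7) w=1
  Add (1,3) w=2
  Add (5,6) w=2
  Add (2,3) w=3
  Add (3,4) w=3
  Add (0,4) w=5
  Add (2,6) w=5
  Skip (1,2) w=9 (creates cycle)
  Skip (1,6) w=11 (creates cycle)
  Skip (4,6) w=15 (creates cycle)
MST weight = 21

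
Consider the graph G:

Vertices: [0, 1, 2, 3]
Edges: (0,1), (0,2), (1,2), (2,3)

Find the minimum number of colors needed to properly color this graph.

The graph has a maximum clique of size 3 (lower bound on chromatic number).
A valid 3-coloring: {0: 1, 1: 2, 2: 0, 3: 1}.
Chromatic number = 3.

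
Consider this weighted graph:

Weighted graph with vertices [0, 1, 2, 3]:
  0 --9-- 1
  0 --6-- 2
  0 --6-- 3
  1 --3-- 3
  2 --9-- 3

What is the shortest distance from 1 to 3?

Using Dijkstra's algorithm from vertex 1:
Shortest path: 1 -> 3
Total weight: 3 = 3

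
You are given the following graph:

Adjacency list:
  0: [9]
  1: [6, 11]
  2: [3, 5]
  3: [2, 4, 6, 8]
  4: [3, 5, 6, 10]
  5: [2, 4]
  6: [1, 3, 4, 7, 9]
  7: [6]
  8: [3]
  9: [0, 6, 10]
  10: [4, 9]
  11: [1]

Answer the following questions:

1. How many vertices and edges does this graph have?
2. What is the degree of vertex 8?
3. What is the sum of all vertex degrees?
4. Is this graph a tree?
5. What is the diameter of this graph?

Count: 12 vertices, 14 edges.
Vertex 8 has neighbors [3], degree = 1.
Handshaking lemma: 2 * 14 = 28.
A tree on 12 vertices has 11 edges. This graph has 14 edges (3 extra). Not a tree.
Diameter (longest shortest path) = 4.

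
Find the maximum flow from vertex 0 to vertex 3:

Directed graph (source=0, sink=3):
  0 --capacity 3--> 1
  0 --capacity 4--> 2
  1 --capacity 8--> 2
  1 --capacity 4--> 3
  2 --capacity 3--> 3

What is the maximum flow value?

Computing max flow:
  Flow on (0->1): 3/3
  Flow on (0->2): 3/4
  Flow on (1->3): 3/4
  Flow on (2->3): 3/3
Maximum flow = 6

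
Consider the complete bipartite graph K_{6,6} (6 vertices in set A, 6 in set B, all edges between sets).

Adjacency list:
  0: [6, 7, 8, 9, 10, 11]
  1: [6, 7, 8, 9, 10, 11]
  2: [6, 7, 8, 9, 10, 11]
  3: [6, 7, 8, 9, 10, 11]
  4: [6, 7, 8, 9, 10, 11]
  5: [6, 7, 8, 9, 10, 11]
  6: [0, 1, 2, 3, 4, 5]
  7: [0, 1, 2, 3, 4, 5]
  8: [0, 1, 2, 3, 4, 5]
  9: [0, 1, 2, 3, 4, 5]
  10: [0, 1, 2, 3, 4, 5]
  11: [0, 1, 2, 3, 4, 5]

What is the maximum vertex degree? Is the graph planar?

Set-A vertices have degree 6; set-B vertices have degree 6. Maximum degree = max(6,6) = 6.
K_{6,6} contains K_{3,3} as a subgraph (since both sides have >= 3 vertices); by Kuratowski's theorem it is not planar.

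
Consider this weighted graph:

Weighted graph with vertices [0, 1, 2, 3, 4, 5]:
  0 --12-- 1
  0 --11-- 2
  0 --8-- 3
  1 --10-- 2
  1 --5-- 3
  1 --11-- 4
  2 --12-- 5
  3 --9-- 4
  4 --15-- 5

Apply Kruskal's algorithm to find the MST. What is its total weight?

Applying Kruskal's algorithm (sort edges by weight, add if no cycle):
  Add (1,3) w=5
  Add (0,3) w=8
  Add (3,4) w=9
  Add (1,2) w=10
  Skip (0,2) w=11 (creates cycle)
  Skip (1,4) w=11 (creates cycle)
  Skip (0,1) w=12 (creates cycle)
  Add (2,5) w=12
  Skip (4,5) w=15 (creates cycle)
MST weight = 44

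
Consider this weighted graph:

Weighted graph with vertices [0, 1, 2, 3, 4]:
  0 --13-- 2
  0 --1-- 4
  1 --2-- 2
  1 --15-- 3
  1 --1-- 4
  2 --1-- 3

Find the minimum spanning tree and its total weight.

Applying Kruskal's algorithm (sort edges by weight, add if no cycle):
  Add (0,4) w=1
  Add (1,4) w=1
  Add (2,3) w=1
  Add (1,2) w=2
  Skip (0,2) w=13 (creates cycle)
  Skip (1,3) w=15 (creates cycle)
MST weight = 5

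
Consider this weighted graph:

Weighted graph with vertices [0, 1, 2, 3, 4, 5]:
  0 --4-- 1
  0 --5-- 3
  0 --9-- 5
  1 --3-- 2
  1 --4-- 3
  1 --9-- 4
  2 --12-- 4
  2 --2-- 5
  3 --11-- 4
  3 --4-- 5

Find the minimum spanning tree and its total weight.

Applying Kruskal's algorithm (sort edges by weight, add if no cycle):
  Add (2,5) w=2
  Add (1,2) w=3
  Add (0,1) w=4
  Add (1,3) w=4
  Skip (3,5) w=4 (creates cycle)
  Skip (0,3) w=5 (creates cycle)
  Skip (0,5) w=9 (creates cycle)
  Add (1,4) w=9
  Skip (3,4) w=11 (creates cycle)
  Skip (2,4) w=12 (creates cycle)
MST weight = 22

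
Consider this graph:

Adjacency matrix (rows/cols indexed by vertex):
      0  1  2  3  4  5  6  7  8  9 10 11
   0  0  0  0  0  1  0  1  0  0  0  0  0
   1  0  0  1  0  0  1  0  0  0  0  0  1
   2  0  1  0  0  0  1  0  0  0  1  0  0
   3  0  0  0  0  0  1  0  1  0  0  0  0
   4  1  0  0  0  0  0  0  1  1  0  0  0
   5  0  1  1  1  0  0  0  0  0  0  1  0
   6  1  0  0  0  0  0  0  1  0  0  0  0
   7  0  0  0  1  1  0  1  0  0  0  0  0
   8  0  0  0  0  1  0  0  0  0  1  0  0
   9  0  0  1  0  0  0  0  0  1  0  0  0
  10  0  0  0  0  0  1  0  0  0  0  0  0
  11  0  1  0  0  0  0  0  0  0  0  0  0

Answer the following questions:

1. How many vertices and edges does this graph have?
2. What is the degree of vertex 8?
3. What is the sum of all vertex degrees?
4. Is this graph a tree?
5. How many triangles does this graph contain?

Count: 12 vertices, 14 edges.
Vertex 8 has neighbors [4, 9], degree = 2.
Handshaking lemma: 2 * 14 = 28.
A tree on 12 vertices has 11 edges. This graph has 14 edges (3 extra). Not a tree.
Number of triangles = 1.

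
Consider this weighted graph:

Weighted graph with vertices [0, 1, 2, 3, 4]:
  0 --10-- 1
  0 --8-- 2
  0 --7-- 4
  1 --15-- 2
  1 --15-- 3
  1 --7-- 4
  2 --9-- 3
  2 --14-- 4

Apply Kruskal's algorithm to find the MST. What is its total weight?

Applying Kruskal's algorithm (sort edges by weight, add if no cycle):
  Add (0,4) w=7
  Add (1,4) w=7
  Add (0,2) w=8
  Add (2,3) w=9
  Skip (0,1) w=10 (creates cycle)
  Skip (2,4) w=14 (creates cycle)
  Skip (1,2) w=15 (creates cycle)
  Skip (1,3) w=15 (creates cycle)
MST weight = 31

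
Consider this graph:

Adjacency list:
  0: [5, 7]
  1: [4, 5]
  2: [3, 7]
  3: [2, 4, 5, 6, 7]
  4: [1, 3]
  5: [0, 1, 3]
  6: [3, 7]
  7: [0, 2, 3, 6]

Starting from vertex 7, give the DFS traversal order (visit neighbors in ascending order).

DFS from vertex 7 (neighbors processed in ascending order):
Visit order: 7, 0, 5, 1, 4, 3, 2, 6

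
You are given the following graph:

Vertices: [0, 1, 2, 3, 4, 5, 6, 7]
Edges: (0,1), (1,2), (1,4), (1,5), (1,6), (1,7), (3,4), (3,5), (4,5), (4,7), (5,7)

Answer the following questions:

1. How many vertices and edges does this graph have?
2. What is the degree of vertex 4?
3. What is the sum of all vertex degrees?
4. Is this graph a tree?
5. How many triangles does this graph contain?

Count: 8 vertices, 11 edges.
Vertex 4 has neighbors [1, 3, 5, 7], degree = 4.
Handshaking lemma: 2 * 11 = 22.
A tree on 8 vertices has 7 edges. This graph has 11 edges (4 extra). Not a tree.
Number of triangles = 5.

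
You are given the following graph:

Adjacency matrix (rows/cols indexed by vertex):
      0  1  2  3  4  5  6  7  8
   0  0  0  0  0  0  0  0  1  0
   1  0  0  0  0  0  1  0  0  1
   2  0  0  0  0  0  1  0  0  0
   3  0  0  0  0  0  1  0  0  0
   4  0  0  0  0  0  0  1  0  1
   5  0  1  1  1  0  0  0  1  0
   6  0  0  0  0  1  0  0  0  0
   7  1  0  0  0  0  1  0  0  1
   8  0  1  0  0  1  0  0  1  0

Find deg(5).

Vertex 5 has neighbors [1, 2, 3, 7], so deg(5) = 4.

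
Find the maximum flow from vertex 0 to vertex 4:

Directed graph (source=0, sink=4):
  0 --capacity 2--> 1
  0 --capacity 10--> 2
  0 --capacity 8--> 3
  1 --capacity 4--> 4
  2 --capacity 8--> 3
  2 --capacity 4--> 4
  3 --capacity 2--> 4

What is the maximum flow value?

Computing max flow:
  Flow on (0->1): 2/2
  Flow on (0->2): 4/10
  Flow on (0->3): 2/8
  Flow on (1->4): 2/4
  Flow on (2->4): 4/4
  Flow on (3->4): 2/2
Maximum flow = 8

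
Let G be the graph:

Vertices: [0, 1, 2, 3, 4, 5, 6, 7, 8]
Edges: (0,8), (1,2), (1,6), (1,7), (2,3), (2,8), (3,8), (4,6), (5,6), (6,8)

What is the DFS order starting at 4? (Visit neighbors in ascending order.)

DFS from vertex 4 (neighbors processed in ascending order):
Visit order: 4, 6, 1, 2, 3, 8, 0, 7, 5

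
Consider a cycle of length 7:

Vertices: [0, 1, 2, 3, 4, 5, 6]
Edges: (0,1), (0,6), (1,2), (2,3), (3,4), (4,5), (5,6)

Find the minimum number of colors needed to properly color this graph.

This is an odd cycle (C_7). Odd cycles are not bipartite (any 2-coloring forces two adjacent vertices to match), and 3 colors suffice.
Chromatic number = 3.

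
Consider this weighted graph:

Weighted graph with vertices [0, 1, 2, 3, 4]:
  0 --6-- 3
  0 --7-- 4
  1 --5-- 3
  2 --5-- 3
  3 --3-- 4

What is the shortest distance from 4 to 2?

Using Dijkstra's algorithm from vertex 4:
Shortest path: 4 -> 3 -> 2
Total weight: 3 + 5 = 8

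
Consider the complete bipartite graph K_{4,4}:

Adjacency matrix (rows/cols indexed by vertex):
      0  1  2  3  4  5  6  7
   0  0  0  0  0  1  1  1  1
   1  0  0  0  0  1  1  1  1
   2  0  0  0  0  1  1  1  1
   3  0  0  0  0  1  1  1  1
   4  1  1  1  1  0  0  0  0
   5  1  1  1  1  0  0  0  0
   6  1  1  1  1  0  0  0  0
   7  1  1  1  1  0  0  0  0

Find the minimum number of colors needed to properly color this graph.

K_{4,4} is bipartite: vertices split into two independent sets of size 4 and 4.
Color one set 0, the other 1. No adjacent vertices share a color.
Chromatic number = 2.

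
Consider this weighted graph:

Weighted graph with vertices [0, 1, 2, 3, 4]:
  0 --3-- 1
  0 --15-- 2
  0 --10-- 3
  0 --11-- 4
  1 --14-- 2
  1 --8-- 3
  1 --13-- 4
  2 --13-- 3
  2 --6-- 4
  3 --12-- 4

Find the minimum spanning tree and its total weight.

Applying Kruskal's algorithm (sort edges by weight, add if no cycle):
  Add (0,1) w=3
  Add (2,4) w=6
  Add (1,3) w=8
  Skip (0,3) w=10 (creates cycle)
  Add (0,4) w=11
  Skip (3,4) w=12 (creates cycle)
  Skip (1,4) w=13 (creates cycle)
  Skip (2,3) w=13 (creates cycle)
  Skip (1,2) w=14 (creates cycle)
  Skip (0,2) w=15 (creates cycle)
MST weight = 28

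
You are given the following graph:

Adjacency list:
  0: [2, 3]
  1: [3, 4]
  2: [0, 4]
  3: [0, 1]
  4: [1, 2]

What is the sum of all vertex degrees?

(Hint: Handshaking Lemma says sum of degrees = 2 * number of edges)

Count edges: 5 edges.
By Handshaking Lemma: sum of degrees = 2 * 5 = 10.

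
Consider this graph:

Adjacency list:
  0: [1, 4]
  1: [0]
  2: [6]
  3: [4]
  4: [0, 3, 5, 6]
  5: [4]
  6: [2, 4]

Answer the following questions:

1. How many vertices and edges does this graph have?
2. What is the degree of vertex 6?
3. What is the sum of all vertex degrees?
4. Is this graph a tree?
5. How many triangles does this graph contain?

Count: 7 vertices, 6 edges.
Vertex 6 has neighbors [2, 4], degree = 2.
Handshaking lemma: 2 * 6 = 12.
A graph is a tree iff it is connected and has exactly n-1 edges. This graph is connected (all 7 vertices in one component) and has 7-1 = 6 edges. It is a tree.
Number of triangles = 0.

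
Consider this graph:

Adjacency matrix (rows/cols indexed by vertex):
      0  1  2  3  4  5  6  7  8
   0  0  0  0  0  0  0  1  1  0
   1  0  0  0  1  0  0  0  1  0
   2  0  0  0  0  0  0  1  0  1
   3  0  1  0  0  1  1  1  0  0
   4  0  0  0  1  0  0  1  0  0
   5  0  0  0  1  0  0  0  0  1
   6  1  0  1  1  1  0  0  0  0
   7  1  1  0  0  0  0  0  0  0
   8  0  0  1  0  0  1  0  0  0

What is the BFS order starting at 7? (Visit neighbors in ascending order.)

BFS from vertex 7 (neighbors processed in ascending order):
Visit order: 7, 0, 1, 6, 3, 2, 4, 5, 8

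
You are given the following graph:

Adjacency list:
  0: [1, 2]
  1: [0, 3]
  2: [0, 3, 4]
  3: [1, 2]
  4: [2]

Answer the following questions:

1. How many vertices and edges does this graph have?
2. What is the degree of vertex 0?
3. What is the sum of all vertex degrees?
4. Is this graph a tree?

Count: 5 vertices, 5 edges.
Vertex 0 has neighbors [1, 2], degree = 2.
Handshaking lemma: 2 * 5 = 10.
A tree on 5 vertices has 4 edges. This graph has 5 edges (1 extra). Not a tree.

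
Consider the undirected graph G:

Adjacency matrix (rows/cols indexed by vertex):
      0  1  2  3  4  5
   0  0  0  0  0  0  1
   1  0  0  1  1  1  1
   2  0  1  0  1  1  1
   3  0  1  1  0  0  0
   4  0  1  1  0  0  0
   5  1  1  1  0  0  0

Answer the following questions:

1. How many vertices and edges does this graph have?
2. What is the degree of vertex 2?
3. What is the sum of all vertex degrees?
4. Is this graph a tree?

Count: 6 vertices, 8 edges.
Vertex 2 has neighbors [1, 3, 4, 5], degree = 4.
Handshaking lemma: 2 * 8 = 16.
A tree on 6 vertices has 5 edges. This graph has 8 edges (3 extra). Not a tree.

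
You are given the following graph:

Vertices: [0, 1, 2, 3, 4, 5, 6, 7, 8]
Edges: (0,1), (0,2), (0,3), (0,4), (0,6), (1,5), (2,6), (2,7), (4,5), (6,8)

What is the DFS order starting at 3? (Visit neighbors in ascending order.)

DFS from vertex 3 (neighbors processed in ascending order):
Visit order: 3, 0, 1, 5, 4, 2, 6, 8, 7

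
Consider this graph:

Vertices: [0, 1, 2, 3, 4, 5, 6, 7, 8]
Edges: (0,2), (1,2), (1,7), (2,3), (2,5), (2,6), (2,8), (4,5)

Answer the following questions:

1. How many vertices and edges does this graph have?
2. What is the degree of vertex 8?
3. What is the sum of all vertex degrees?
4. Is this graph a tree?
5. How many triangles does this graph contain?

Count: 9 vertices, 8 edges.
Vertex 8 has neighbors [2], degree = 1.
Handshaking lemma: 2 * 8 = 16.
A graph is a tree iff it is connected and has exactly n-1 edges. This graph is connected (all 9 vertices in one component) and has 9-1 = 8 edges. It is a tree.
Number of triangles = 0.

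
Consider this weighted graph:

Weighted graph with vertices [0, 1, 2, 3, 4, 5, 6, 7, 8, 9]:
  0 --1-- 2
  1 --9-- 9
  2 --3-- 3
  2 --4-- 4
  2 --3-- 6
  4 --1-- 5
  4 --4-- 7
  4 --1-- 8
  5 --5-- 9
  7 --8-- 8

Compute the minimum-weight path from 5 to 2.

Using Dijkstra's algorithm from vertex 5:
Shortest path: 5 -> 4 -> 2
Total weight: 1 + 4 = 5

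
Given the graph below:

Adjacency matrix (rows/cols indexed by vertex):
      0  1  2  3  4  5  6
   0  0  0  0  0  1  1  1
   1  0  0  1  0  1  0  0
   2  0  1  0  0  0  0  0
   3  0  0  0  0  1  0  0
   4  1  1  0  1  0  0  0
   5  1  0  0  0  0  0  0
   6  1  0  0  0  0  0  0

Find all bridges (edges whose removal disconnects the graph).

A bridge is an edge whose removal increases the number of connected components.
Bridges found: (0,4), (0,5), (0,6), (1,2), (1,4), (3,4)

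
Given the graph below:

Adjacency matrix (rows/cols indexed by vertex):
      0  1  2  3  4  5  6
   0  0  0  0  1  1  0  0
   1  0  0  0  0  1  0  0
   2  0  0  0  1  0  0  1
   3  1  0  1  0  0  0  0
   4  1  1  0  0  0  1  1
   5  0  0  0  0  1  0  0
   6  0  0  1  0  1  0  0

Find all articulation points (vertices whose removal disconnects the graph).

An articulation point is a vertex whose removal disconnects the graph.
Articulation points: [4]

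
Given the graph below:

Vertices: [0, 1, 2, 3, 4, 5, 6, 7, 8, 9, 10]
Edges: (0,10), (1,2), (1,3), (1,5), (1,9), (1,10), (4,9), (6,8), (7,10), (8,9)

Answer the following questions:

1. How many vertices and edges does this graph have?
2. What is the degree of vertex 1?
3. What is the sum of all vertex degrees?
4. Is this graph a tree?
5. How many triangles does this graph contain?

Count: 11 vertices, 10 edges.
Vertex 1 has neighbors [2, 3, 5, 9, 10], degree = 5.
Handshaking lemma: 2 * 10 = 20.
A graph is a tree iff it is connected and has exactly n-1 edges. This graph is connected (all 11 vertices in one component) and has 11-1 = 10 edges. It is a tree.
Number of triangles = 0.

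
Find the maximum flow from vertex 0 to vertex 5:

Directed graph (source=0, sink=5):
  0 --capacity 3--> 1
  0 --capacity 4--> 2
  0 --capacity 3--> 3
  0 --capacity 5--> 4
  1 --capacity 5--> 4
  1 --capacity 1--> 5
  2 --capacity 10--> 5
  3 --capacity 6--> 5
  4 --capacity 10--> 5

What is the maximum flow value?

Computing max flow:
  Flow on (0->1): 3/3
  Flow on (0->2): 4/4
  Flow on (0->3): 3/3
  Flow on (0->4): 5/5
  Flow on (1->4): 2/5
  Flow on (1->5): 1/1
  Flow on (2->5): 4/10
  Flow on (3->5): 3/6
  Flow on (4->5): 7/10
Maximum flow = 15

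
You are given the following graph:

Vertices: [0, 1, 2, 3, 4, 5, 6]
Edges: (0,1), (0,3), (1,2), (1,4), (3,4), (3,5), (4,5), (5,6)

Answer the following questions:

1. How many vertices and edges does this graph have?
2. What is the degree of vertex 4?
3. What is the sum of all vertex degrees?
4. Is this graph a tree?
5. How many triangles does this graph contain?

Count: 7 vertices, 8 edges.
Vertex 4 has neighbors [1, 3, 5], degree = 3.
Handshaking lemma: 2 * 8 = 16.
A tree on 7 vertices has 6 edges. This graph has 8 edges (2 extra). Not a tree.
Number of triangles = 1.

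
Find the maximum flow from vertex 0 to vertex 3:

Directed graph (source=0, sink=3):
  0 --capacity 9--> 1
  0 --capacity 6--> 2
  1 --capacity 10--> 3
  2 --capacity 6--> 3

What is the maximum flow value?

Computing max flow:
  Flow on (0->1): 9/9
  Flow on (0->2): 6/6
  Flow on (1->3): 9/10
  Flow on (2->3): 6/6
Maximum flow = 15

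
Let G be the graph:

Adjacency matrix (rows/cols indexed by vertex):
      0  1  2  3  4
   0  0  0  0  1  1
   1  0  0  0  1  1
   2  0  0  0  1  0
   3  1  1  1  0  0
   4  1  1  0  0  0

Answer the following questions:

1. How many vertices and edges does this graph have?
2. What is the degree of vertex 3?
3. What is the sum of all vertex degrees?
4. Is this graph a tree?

Count: 5 vertices, 5 edges.
Vertex 3 has neighbors [0, 1, 2], degree = 3.
Handshaking lemma: 2 * 5 = 10.
A tree on 5 vertices has 4 edges. This graph has 5 edges (1 extra). Not a tree.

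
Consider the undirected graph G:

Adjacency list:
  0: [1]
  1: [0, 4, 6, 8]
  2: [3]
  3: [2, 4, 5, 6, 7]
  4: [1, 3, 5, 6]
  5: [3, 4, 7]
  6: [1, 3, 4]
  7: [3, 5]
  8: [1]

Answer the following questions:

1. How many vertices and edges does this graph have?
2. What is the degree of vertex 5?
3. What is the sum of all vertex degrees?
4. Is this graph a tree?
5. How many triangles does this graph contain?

Count: 9 vertices, 12 edges.
Vertex 5 has neighbors [3, 4, 7], degree = 3.
Handshaking lemma: 2 * 12 = 24.
A tree on 9 vertices has 8 edges. This graph has 12 edges (4 extra). Not a tree.
Number of triangles = 4.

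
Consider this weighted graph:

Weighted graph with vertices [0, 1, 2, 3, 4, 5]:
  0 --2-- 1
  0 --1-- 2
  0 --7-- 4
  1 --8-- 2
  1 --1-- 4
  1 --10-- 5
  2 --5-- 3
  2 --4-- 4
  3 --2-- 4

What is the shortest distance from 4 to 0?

Using Dijkstra's algorithm from vertex 4:
Shortest path: 4 -> 1 -> 0
Total weight: 1 + 2 = 3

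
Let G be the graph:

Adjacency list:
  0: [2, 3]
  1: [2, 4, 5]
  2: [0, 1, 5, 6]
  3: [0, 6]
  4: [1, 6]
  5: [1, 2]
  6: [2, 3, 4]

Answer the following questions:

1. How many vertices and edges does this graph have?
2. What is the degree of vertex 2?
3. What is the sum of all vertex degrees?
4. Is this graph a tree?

Count: 7 vertices, 9 edges.
Vertex 2 has neighbors [0, 1, 5, 6], degree = 4.
Handshaking lemma: 2 * 9 = 18.
A tree on 7 vertices has 6 edges. This graph has 9 edges (3 extra). Not a tree.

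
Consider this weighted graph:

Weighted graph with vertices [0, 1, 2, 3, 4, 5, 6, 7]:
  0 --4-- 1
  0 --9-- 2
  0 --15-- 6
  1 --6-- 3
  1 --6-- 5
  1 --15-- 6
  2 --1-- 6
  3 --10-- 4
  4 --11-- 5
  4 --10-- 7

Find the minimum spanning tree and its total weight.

Applying Kruskal's algorithm (sort edges by weight, add if no cycle):
  Add (2,6) w=1
  Add (0,1) w=4
  Add (1,3) w=6
  Add (1,5) w=6
  Add (0,2) w=9
  Add (3,4) w=10
  Add (4,7) w=10
  Skip (4,5) w=11 (creates cycle)
  Skip (0,6) w=15 (creates cycle)
  Skip (1,6) w=15 (creates cycle)
MST weight = 46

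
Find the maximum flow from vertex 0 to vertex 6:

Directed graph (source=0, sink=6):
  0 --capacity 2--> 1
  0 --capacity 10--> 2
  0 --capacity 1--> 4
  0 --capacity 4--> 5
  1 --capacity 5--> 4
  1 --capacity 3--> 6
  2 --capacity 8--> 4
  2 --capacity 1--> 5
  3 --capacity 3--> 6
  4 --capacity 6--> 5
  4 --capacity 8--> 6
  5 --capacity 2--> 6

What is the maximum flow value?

Computing max flow:
  Flow on (0->1): 2/2
  Flow on (0->2): 9/10
  Flow on (0->5): 1/4
  Flow on (1->6): 2/3
  Flow on (2->4): 8/8
  Flow on (2->5): 1/1
  Flow on (4->6): 8/8
  Flow on (5->6): 2/2
Maximum flow = 12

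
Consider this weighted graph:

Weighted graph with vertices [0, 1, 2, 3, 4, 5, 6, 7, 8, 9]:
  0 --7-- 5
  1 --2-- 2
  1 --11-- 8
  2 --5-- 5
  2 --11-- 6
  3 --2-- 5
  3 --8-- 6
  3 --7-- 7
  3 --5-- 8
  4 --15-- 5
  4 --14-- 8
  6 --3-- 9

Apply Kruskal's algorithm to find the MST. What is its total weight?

Applying Kruskal's algorithm (sort edges by weight, add if no cycle):
  Add (1,2) w=2
  Add (3,5) w=2
  Add (6,9) w=3
  Add (2,5) w=5
  Add (3,8) w=5
  Add (0,5) w=7
  Add (3,7) w=7
  Add (3,6) w=8
  Skip (1,8) w=11 (creates cycle)
  Skip (2,6) w=11 (creates cycle)
  Add (4,8) w=14
  Skip (4,5) w=15 (creates cycle)
MST weight = 53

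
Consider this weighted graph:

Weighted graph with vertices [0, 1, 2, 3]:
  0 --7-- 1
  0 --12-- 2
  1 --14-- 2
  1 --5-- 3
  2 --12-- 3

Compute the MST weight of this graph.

Applying Kruskal's algorithm (sort edges by weight, add if no cycle):
  Add (1,3) w=5
  Add (0,1) w=7
  Add (0,2) w=12
  Skip (2,3) w=12 (creates cycle)
  Skip (1,2) w=14 (creates cycle)
MST weight = 24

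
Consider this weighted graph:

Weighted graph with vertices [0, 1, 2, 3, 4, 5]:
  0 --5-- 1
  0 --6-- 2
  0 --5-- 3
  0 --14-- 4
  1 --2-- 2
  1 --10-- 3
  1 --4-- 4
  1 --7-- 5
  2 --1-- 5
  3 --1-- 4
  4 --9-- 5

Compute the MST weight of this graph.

Applying Kruskal's algorithm (sort edges by weight, add if no cycle):
  Add (2,5) w=1
  Add (3,4) w=1
  Add (1,2) w=2
  Add (1,4) w=4
  Add (0,3) w=5
  Skip (0,1) w=5 (creates cycle)
  Skip (0,2) w=6 (creates cycle)
  Skip (1,5) w=7 (creates cycle)
  Skip (4,5) w=9 (creates cycle)
  Skip (1,3) w=10 (creates cycle)
  Skip (0,4) w=14 (creates cycle)
MST weight = 13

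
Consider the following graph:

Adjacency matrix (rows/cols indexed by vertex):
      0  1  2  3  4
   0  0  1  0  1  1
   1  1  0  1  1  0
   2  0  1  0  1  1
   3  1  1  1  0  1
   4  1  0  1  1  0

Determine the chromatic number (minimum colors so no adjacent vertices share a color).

The graph has a maximum clique of size 3 (lower bound on chromatic number).
A valid 3-coloring: {0: 1, 1: 2, 2: 1, 3: 0, 4: 2}.
Chromatic number = 3.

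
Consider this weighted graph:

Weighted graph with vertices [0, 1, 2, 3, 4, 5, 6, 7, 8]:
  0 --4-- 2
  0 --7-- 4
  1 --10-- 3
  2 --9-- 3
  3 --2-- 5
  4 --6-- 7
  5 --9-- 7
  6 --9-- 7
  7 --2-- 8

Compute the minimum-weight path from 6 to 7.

Using Dijkstra's algorithm from vertex 6:
Shortest path: 6 -> 7
Total weight: 9 = 9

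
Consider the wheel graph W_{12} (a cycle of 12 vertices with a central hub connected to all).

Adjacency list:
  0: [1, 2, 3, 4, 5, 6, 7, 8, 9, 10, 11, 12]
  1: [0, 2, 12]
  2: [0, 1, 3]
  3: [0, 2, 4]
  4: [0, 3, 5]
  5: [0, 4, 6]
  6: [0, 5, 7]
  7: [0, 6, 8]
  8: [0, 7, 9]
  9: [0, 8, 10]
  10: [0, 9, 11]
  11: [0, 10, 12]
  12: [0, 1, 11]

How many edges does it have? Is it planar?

Wheel graph W_{12}: 12 cycle edges + 12 spoke edges = 24 edges.
Total vertices: 13.
The graph is planar.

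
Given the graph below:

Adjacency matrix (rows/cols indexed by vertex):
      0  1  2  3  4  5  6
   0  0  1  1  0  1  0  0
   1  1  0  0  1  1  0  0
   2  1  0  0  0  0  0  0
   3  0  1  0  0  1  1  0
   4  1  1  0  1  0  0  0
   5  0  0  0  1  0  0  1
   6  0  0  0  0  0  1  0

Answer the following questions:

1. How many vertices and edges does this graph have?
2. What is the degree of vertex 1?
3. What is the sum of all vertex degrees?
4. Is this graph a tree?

Count: 7 vertices, 8 edges.
Vertex 1 has neighbors [0, 3, 4], degree = 3.
Handshaking lemma: 2 * 8 = 16.
A tree on 7 vertices has 6 edges. This graph has 8 edges (2 extra). Not a tree.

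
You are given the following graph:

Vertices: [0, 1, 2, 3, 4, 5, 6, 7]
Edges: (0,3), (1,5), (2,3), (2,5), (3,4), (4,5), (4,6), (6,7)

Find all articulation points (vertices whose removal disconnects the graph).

An articulation point is a vertex whose removal disconnects the graph.
Articulation points: [3, 4, 5, 6]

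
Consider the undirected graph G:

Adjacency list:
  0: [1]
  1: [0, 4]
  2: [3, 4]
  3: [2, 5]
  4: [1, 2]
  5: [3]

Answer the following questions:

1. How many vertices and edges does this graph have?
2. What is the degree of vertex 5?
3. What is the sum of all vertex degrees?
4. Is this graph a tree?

Count: 6 vertices, 5 edges.
Vertex 5 has neighbors [3], degree = 1.
Handshaking lemma: 2 * 5 = 10.
A graph is a tree iff it is connected and has exactly n-1 edges. This graph is connected (all 6 vertices in one component) and has 6-1 = 5 edges. It is a tree.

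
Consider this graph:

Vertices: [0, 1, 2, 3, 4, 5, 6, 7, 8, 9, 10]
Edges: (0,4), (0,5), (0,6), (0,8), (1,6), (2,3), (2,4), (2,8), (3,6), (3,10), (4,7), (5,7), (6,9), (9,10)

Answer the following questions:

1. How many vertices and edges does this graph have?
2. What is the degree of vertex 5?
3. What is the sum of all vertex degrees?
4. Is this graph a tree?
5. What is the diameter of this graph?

Count: 11 vertices, 14 edges.
Vertex 5 has neighbors [0, 7], degree = 2.
Handshaking lemma: 2 * 14 = 28.
A tree on 11 vertices has 10 edges. This graph has 14 edges (4 extra). Not a tree.
Diameter (longest shortest path) = 4.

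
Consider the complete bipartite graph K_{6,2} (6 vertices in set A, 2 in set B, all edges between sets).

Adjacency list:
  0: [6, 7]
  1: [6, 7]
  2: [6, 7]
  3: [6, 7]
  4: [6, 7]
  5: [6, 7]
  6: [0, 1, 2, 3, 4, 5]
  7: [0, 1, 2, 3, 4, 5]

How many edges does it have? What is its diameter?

K_{6,2} has 6 * 2 = 12 edges.
Any vertex reaches any opposite-side vertex in 1 step; same-side vertices reach in 2 steps via any opposite-side vertex.
Diameter = 2.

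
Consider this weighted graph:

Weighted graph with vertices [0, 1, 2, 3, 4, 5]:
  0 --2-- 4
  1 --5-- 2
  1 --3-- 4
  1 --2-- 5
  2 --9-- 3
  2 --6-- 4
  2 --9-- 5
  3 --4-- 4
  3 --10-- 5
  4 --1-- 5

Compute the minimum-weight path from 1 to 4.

Using Dijkstra's algorithm from vertex 1:
Shortest path: 1 -> 4
Total weight: 3 = 3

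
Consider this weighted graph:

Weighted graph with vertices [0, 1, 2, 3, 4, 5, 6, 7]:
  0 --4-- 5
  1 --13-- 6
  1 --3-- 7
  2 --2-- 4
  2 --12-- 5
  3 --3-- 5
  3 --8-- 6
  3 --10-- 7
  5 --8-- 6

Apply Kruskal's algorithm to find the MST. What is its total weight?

Applying Kruskal's algorithm (sort edges by weight, add if no cycle):
  Add (2,4) w=2
  Add (1,7) w=3
  Add (3,5) w=3
  Add (0,5) w=4
  Add (3,6) w=8
  Skip (5,6) w=8 (creates cycle)
  Add (3,7) w=10
  Add (2,5) w=12
  Skip (1,6) w=13 (creates cycle)
MST weight = 42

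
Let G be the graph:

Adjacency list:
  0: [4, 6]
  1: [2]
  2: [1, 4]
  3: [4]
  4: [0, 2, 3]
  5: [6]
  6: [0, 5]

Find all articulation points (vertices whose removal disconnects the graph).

An articulation point is a vertex whose removal disconnects the graph.
Articulation points: [0, 2, 4, 6]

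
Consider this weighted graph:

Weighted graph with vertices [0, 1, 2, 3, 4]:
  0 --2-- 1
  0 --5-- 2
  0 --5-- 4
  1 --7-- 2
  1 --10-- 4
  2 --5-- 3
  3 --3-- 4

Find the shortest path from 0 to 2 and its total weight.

Using Dijkstra's algorithm from vertex 0:
Shortest path: 0 -> 2
Total weight: 5 = 5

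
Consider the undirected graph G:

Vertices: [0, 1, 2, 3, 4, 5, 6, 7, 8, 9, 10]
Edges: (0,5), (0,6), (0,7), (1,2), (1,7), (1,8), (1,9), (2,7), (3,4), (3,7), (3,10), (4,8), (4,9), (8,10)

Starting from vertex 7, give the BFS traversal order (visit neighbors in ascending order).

BFS from vertex 7 (neighbors processed in ascending order):
Visit order: 7, 0, 1, 2, 3, 5, 6, 8, 9, 4, 10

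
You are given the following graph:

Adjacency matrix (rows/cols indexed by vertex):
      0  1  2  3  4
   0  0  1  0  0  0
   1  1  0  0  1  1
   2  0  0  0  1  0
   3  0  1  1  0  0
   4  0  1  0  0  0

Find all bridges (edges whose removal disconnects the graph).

A bridge is an edge whose removal increases the number of connected components.
Bridges found: (0,1), (1,3), (1,4), (2,3)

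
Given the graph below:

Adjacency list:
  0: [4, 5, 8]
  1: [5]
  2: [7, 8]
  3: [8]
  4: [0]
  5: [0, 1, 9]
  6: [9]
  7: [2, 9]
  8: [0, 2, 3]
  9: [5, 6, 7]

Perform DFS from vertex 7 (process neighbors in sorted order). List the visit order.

DFS from vertex 7 (neighbors processed in ascending order):
Visit order: 7, 2, 8, 0, 4, 5, 1, 9, 6, 3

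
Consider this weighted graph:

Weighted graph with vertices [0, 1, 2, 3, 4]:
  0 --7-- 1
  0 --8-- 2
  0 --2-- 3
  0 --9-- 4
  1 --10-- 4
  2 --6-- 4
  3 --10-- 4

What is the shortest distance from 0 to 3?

Using Dijkstra's algorithm from vertex 0:
Shortest path: 0 -> 3
Total weight: 2 = 2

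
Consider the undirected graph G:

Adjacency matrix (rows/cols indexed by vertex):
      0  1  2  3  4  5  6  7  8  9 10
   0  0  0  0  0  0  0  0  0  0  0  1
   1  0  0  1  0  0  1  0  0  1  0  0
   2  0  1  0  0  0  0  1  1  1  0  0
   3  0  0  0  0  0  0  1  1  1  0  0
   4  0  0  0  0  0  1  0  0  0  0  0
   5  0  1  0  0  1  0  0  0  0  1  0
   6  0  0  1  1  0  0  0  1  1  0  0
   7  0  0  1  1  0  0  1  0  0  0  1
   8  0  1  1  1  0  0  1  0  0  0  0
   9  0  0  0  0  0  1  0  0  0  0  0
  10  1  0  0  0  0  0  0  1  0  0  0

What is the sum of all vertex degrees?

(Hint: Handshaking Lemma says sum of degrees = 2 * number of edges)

Count edges: 15 edges.
By Handshaking Lemma: sum of degrees = 2 * 15 = 30.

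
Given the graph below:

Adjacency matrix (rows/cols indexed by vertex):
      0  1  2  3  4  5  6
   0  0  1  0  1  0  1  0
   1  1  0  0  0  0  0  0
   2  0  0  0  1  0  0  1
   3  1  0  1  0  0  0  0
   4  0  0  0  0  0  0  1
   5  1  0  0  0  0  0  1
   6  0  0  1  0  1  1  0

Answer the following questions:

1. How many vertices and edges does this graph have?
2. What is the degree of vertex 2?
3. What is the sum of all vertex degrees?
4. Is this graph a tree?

Count: 7 vertices, 7 edges.
Vertex 2 has neighbors [3, 6], degree = 2.
Handshaking lemma: 2 * 7 = 14.
A tree on 7 vertices has 6 edges. This graph has 7 edges (1 extra). Not a tree.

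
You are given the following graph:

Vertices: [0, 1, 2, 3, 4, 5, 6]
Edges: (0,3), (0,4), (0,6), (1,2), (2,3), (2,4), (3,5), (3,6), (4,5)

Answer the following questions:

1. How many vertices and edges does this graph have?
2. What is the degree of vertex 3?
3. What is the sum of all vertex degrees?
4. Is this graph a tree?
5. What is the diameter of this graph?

Count: 7 vertices, 9 edges.
Vertex 3 has neighbors [0, 2, 5, 6], degree = 4.
Handshaking lemma: 2 * 9 = 18.
A tree on 7 vertices has 6 edges. This graph has 9 edges (3 extra). Not a tree.
Diameter (longest shortest path) = 3.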